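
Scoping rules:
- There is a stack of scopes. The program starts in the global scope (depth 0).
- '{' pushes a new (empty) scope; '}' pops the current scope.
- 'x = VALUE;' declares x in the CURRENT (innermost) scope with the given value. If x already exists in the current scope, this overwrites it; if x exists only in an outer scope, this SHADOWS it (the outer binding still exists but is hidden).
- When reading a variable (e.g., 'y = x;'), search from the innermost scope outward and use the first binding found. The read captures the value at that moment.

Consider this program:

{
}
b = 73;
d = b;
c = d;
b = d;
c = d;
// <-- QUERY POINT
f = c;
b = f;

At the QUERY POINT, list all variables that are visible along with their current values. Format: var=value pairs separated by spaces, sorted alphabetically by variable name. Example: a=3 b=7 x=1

Answer: b=73 c=73 d=73

Derivation:
Step 1: enter scope (depth=1)
Step 2: exit scope (depth=0)
Step 3: declare b=73 at depth 0
Step 4: declare d=(read b)=73 at depth 0
Step 5: declare c=(read d)=73 at depth 0
Step 6: declare b=(read d)=73 at depth 0
Step 7: declare c=(read d)=73 at depth 0
Visible at query point: b=73 c=73 d=73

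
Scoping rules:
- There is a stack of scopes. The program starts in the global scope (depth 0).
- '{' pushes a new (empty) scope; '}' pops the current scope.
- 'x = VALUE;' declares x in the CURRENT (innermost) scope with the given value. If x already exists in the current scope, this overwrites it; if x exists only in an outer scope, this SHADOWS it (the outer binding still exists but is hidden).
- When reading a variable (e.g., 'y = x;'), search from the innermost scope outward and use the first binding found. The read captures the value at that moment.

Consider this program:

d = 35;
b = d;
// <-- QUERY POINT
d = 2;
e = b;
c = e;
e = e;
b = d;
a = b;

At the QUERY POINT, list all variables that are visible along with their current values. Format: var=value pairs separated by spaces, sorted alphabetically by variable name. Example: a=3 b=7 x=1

Step 1: declare d=35 at depth 0
Step 2: declare b=(read d)=35 at depth 0
Visible at query point: b=35 d=35

Answer: b=35 d=35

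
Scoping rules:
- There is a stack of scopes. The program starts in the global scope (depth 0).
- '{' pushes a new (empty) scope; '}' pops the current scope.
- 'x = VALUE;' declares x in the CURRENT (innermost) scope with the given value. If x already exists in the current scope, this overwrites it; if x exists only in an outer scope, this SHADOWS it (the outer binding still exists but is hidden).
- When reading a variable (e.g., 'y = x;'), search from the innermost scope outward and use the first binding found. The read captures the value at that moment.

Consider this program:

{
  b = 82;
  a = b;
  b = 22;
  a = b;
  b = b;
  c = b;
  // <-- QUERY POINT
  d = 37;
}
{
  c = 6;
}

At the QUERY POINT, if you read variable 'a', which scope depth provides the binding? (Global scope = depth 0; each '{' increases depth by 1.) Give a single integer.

Step 1: enter scope (depth=1)
Step 2: declare b=82 at depth 1
Step 3: declare a=(read b)=82 at depth 1
Step 4: declare b=22 at depth 1
Step 5: declare a=(read b)=22 at depth 1
Step 6: declare b=(read b)=22 at depth 1
Step 7: declare c=(read b)=22 at depth 1
Visible at query point: a=22 b=22 c=22

Answer: 1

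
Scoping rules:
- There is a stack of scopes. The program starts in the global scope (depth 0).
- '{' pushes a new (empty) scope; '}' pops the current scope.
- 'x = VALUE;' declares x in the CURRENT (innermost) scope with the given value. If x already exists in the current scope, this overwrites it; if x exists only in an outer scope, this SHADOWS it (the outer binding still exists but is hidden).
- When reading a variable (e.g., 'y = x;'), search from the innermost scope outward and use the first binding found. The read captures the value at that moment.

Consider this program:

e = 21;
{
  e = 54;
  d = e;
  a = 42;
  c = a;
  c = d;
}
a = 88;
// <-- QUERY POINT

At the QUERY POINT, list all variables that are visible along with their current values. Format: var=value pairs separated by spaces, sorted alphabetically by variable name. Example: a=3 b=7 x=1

Answer: a=88 e=21

Derivation:
Step 1: declare e=21 at depth 0
Step 2: enter scope (depth=1)
Step 3: declare e=54 at depth 1
Step 4: declare d=(read e)=54 at depth 1
Step 5: declare a=42 at depth 1
Step 6: declare c=(read a)=42 at depth 1
Step 7: declare c=(read d)=54 at depth 1
Step 8: exit scope (depth=0)
Step 9: declare a=88 at depth 0
Visible at query point: a=88 e=21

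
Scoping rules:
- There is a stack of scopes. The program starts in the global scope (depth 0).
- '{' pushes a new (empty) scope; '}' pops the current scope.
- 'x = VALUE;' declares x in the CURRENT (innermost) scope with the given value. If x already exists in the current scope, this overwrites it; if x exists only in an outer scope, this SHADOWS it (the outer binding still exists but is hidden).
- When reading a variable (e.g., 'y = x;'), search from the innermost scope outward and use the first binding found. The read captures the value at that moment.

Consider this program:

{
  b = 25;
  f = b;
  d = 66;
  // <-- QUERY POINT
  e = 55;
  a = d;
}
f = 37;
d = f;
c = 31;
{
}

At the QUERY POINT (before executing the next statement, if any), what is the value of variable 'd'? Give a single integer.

Step 1: enter scope (depth=1)
Step 2: declare b=25 at depth 1
Step 3: declare f=(read b)=25 at depth 1
Step 4: declare d=66 at depth 1
Visible at query point: b=25 d=66 f=25

Answer: 66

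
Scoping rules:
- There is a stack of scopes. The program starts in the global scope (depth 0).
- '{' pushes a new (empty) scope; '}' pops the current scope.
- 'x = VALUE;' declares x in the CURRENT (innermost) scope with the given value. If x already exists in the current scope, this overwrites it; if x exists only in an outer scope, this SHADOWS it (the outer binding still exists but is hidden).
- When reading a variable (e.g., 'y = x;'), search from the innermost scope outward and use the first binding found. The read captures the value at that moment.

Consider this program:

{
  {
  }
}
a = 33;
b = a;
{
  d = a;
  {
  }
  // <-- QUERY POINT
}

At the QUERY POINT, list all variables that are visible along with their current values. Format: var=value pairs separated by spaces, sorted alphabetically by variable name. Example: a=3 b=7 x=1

Step 1: enter scope (depth=1)
Step 2: enter scope (depth=2)
Step 3: exit scope (depth=1)
Step 4: exit scope (depth=0)
Step 5: declare a=33 at depth 0
Step 6: declare b=(read a)=33 at depth 0
Step 7: enter scope (depth=1)
Step 8: declare d=(read a)=33 at depth 1
Step 9: enter scope (depth=2)
Step 10: exit scope (depth=1)
Visible at query point: a=33 b=33 d=33

Answer: a=33 b=33 d=33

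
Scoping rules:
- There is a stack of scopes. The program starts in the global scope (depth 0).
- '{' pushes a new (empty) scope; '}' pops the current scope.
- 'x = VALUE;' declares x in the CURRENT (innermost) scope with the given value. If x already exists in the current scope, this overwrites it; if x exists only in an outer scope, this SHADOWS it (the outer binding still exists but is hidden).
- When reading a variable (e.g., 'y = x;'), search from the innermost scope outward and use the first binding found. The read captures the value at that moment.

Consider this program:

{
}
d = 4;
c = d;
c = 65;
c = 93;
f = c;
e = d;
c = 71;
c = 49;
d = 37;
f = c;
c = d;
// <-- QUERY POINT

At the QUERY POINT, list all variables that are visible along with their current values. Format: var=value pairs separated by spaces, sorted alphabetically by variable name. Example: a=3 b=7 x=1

Answer: c=37 d=37 e=4 f=49

Derivation:
Step 1: enter scope (depth=1)
Step 2: exit scope (depth=0)
Step 3: declare d=4 at depth 0
Step 4: declare c=(read d)=4 at depth 0
Step 5: declare c=65 at depth 0
Step 6: declare c=93 at depth 0
Step 7: declare f=(read c)=93 at depth 0
Step 8: declare e=(read d)=4 at depth 0
Step 9: declare c=71 at depth 0
Step 10: declare c=49 at depth 0
Step 11: declare d=37 at depth 0
Step 12: declare f=(read c)=49 at depth 0
Step 13: declare c=(read d)=37 at depth 0
Visible at query point: c=37 d=37 e=4 f=49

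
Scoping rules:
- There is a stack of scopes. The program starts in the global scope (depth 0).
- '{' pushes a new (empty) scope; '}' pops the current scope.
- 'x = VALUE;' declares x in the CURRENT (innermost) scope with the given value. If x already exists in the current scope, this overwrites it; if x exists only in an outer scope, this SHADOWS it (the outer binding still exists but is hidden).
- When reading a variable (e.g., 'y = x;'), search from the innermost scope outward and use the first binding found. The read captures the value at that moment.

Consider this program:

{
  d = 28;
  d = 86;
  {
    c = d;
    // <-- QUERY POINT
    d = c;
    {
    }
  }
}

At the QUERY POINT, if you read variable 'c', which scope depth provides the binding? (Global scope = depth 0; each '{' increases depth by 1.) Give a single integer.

Answer: 2

Derivation:
Step 1: enter scope (depth=1)
Step 2: declare d=28 at depth 1
Step 3: declare d=86 at depth 1
Step 4: enter scope (depth=2)
Step 5: declare c=(read d)=86 at depth 2
Visible at query point: c=86 d=86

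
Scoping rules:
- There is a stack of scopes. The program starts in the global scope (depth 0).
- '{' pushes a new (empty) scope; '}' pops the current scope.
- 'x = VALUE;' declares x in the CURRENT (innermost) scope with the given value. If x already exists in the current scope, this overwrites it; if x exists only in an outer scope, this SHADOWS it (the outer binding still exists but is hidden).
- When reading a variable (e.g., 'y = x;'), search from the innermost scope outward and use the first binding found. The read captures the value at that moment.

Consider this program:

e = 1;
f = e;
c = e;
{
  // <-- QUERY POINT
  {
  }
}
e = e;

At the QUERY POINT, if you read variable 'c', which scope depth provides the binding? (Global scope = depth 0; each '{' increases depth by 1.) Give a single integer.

Answer: 0

Derivation:
Step 1: declare e=1 at depth 0
Step 2: declare f=(read e)=1 at depth 0
Step 3: declare c=(read e)=1 at depth 0
Step 4: enter scope (depth=1)
Visible at query point: c=1 e=1 f=1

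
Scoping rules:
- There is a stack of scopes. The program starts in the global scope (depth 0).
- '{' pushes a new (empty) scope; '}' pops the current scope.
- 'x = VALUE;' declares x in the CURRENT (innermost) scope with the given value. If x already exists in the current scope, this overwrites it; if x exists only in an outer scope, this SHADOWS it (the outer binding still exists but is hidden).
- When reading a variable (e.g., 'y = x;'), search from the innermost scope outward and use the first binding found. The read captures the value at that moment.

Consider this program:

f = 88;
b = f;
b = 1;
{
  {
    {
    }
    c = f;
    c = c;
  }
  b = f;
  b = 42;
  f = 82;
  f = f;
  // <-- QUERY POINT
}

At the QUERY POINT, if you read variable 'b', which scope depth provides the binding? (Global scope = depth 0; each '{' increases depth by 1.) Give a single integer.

Answer: 1

Derivation:
Step 1: declare f=88 at depth 0
Step 2: declare b=(read f)=88 at depth 0
Step 3: declare b=1 at depth 0
Step 4: enter scope (depth=1)
Step 5: enter scope (depth=2)
Step 6: enter scope (depth=3)
Step 7: exit scope (depth=2)
Step 8: declare c=(read f)=88 at depth 2
Step 9: declare c=(read c)=88 at depth 2
Step 10: exit scope (depth=1)
Step 11: declare b=(read f)=88 at depth 1
Step 12: declare b=42 at depth 1
Step 13: declare f=82 at depth 1
Step 14: declare f=(read f)=82 at depth 1
Visible at query point: b=42 f=82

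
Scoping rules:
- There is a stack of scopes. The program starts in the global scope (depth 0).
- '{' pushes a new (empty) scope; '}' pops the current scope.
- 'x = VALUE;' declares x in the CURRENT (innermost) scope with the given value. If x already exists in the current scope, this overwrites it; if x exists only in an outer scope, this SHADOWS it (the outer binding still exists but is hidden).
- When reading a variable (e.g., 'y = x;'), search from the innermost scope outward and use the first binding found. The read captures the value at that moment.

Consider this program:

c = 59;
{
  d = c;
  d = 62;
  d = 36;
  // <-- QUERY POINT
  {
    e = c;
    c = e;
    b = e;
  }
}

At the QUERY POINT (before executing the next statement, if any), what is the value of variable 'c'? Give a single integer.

Answer: 59

Derivation:
Step 1: declare c=59 at depth 0
Step 2: enter scope (depth=1)
Step 3: declare d=(read c)=59 at depth 1
Step 4: declare d=62 at depth 1
Step 5: declare d=36 at depth 1
Visible at query point: c=59 d=36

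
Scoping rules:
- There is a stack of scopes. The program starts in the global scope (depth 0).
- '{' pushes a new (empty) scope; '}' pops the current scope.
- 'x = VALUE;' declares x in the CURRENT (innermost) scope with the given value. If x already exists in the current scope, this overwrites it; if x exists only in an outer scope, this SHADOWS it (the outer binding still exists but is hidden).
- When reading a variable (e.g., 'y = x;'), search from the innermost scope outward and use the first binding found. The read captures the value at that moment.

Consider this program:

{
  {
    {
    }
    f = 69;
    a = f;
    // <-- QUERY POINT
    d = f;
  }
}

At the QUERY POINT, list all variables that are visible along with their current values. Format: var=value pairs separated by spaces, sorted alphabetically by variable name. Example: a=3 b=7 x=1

Step 1: enter scope (depth=1)
Step 2: enter scope (depth=2)
Step 3: enter scope (depth=3)
Step 4: exit scope (depth=2)
Step 5: declare f=69 at depth 2
Step 6: declare a=(read f)=69 at depth 2
Visible at query point: a=69 f=69

Answer: a=69 f=69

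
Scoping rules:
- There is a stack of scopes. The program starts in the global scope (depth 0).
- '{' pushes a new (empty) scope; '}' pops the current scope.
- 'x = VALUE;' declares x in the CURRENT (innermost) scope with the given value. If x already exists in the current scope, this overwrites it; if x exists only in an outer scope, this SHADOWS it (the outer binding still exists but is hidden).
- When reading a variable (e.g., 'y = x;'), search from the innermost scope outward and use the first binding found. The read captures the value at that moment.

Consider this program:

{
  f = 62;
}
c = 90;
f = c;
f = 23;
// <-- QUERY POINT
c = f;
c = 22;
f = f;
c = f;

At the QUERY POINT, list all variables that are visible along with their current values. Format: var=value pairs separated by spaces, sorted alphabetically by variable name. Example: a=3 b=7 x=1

Step 1: enter scope (depth=1)
Step 2: declare f=62 at depth 1
Step 3: exit scope (depth=0)
Step 4: declare c=90 at depth 0
Step 5: declare f=(read c)=90 at depth 0
Step 6: declare f=23 at depth 0
Visible at query point: c=90 f=23

Answer: c=90 f=23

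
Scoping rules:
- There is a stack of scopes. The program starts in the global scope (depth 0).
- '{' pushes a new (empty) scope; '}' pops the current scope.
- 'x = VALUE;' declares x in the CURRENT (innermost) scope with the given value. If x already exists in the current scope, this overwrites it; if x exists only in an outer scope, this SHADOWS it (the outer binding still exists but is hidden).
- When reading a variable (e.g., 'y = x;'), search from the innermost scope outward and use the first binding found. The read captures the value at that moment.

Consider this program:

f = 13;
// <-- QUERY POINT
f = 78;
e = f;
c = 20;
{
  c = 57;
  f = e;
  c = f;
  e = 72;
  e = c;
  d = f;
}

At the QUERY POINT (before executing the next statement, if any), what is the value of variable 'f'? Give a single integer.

Step 1: declare f=13 at depth 0
Visible at query point: f=13

Answer: 13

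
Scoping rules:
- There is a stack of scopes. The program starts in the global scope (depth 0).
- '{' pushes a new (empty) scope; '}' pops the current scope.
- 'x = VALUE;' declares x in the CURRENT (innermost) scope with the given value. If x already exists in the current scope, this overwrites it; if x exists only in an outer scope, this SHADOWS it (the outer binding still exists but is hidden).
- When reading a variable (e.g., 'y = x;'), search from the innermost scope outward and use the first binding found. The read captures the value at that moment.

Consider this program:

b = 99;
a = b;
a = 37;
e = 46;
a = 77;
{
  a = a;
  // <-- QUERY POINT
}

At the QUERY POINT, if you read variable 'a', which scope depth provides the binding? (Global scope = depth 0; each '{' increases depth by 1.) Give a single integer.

Step 1: declare b=99 at depth 0
Step 2: declare a=(read b)=99 at depth 0
Step 3: declare a=37 at depth 0
Step 4: declare e=46 at depth 0
Step 5: declare a=77 at depth 0
Step 6: enter scope (depth=1)
Step 7: declare a=(read a)=77 at depth 1
Visible at query point: a=77 b=99 e=46

Answer: 1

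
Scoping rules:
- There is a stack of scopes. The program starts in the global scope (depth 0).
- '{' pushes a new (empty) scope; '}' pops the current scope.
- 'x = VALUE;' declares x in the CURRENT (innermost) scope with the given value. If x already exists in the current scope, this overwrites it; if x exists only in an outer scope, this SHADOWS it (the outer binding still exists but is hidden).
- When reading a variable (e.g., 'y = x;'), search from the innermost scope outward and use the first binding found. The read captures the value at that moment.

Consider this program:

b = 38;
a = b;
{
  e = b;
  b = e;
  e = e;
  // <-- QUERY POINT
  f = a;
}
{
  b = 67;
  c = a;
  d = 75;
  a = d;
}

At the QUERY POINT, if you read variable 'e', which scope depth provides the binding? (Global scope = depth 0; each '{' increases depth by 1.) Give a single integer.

Answer: 1

Derivation:
Step 1: declare b=38 at depth 0
Step 2: declare a=(read b)=38 at depth 0
Step 3: enter scope (depth=1)
Step 4: declare e=(read b)=38 at depth 1
Step 5: declare b=(read e)=38 at depth 1
Step 6: declare e=(read e)=38 at depth 1
Visible at query point: a=38 b=38 e=38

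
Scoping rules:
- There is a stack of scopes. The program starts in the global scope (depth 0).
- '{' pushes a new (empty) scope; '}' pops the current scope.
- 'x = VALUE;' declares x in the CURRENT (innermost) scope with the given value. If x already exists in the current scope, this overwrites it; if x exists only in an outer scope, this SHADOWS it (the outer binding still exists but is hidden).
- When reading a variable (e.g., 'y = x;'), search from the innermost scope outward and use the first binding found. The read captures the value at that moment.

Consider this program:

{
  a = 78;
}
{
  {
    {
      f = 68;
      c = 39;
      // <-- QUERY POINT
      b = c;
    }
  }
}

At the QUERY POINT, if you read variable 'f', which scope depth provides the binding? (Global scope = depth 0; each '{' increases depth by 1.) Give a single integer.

Answer: 3

Derivation:
Step 1: enter scope (depth=1)
Step 2: declare a=78 at depth 1
Step 3: exit scope (depth=0)
Step 4: enter scope (depth=1)
Step 5: enter scope (depth=2)
Step 6: enter scope (depth=3)
Step 7: declare f=68 at depth 3
Step 8: declare c=39 at depth 3
Visible at query point: c=39 f=68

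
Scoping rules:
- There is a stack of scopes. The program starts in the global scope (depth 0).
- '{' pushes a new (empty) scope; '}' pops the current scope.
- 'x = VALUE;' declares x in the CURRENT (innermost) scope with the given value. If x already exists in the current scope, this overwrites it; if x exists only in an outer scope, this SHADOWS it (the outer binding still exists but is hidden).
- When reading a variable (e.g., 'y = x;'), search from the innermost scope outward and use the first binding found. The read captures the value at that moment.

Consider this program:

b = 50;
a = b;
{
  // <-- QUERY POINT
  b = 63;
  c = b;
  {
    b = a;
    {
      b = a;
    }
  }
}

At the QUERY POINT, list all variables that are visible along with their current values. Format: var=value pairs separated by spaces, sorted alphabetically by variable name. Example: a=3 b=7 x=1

Answer: a=50 b=50

Derivation:
Step 1: declare b=50 at depth 0
Step 2: declare a=(read b)=50 at depth 0
Step 3: enter scope (depth=1)
Visible at query point: a=50 b=50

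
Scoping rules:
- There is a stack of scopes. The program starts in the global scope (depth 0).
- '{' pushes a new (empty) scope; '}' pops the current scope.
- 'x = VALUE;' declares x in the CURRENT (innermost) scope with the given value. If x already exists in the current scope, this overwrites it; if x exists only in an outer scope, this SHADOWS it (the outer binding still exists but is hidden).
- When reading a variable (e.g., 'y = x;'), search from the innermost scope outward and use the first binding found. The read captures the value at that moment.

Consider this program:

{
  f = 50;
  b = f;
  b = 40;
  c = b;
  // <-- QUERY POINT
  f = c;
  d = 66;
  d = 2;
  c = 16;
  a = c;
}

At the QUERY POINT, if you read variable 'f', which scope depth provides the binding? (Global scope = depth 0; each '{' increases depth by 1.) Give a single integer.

Answer: 1

Derivation:
Step 1: enter scope (depth=1)
Step 2: declare f=50 at depth 1
Step 3: declare b=(read f)=50 at depth 1
Step 4: declare b=40 at depth 1
Step 5: declare c=(read b)=40 at depth 1
Visible at query point: b=40 c=40 f=50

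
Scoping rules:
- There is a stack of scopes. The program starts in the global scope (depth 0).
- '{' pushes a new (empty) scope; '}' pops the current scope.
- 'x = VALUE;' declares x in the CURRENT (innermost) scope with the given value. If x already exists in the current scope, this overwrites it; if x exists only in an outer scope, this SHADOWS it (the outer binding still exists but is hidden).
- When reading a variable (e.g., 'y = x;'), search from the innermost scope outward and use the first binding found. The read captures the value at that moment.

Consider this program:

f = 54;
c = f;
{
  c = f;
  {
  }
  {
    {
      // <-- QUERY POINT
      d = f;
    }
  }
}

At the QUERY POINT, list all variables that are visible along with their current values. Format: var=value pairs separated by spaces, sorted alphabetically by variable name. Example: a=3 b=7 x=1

Step 1: declare f=54 at depth 0
Step 2: declare c=(read f)=54 at depth 0
Step 3: enter scope (depth=1)
Step 4: declare c=(read f)=54 at depth 1
Step 5: enter scope (depth=2)
Step 6: exit scope (depth=1)
Step 7: enter scope (depth=2)
Step 8: enter scope (depth=3)
Visible at query point: c=54 f=54

Answer: c=54 f=54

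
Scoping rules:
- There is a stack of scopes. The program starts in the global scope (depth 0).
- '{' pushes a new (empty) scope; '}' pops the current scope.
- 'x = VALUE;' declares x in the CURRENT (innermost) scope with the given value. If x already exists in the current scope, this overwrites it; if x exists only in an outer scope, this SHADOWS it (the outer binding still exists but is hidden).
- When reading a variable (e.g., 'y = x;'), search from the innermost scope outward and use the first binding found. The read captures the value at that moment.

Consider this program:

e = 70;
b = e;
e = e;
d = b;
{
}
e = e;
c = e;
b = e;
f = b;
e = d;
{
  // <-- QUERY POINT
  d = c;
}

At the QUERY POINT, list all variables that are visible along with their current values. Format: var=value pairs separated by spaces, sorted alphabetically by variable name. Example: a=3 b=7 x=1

Answer: b=70 c=70 d=70 e=70 f=70

Derivation:
Step 1: declare e=70 at depth 0
Step 2: declare b=(read e)=70 at depth 0
Step 3: declare e=(read e)=70 at depth 0
Step 4: declare d=(read b)=70 at depth 0
Step 5: enter scope (depth=1)
Step 6: exit scope (depth=0)
Step 7: declare e=(read e)=70 at depth 0
Step 8: declare c=(read e)=70 at depth 0
Step 9: declare b=(read e)=70 at depth 0
Step 10: declare f=(read b)=70 at depth 0
Step 11: declare e=(read d)=70 at depth 0
Step 12: enter scope (depth=1)
Visible at query point: b=70 c=70 d=70 e=70 f=70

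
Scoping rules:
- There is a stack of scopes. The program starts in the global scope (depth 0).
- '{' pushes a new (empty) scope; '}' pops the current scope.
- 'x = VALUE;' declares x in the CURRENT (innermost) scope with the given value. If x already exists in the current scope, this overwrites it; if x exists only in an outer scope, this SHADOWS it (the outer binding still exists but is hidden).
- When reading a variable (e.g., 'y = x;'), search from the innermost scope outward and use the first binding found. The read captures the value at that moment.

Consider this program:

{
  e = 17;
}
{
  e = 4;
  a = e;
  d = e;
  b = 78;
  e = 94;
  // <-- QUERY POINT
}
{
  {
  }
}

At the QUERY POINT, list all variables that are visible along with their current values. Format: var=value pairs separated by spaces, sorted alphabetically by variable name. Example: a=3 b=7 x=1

Step 1: enter scope (depth=1)
Step 2: declare e=17 at depth 1
Step 3: exit scope (depth=0)
Step 4: enter scope (depth=1)
Step 5: declare e=4 at depth 1
Step 6: declare a=(read e)=4 at depth 1
Step 7: declare d=(read e)=4 at depth 1
Step 8: declare b=78 at depth 1
Step 9: declare e=94 at depth 1
Visible at query point: a=4 b=78 d=4 e=94

Answer: a=4 b=78 d=4 e=94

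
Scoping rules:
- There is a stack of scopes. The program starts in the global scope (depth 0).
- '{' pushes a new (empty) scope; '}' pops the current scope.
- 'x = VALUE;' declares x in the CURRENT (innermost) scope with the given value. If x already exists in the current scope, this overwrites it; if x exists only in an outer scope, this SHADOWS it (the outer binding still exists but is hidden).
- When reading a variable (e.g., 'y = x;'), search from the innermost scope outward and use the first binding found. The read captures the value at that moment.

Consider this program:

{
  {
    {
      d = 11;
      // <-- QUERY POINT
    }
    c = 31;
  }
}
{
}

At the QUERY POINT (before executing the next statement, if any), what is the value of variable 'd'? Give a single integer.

Step 1: enter scope (depth=1)
Step 2: enter scope (depth=2)
Step 3: enter scope (depth=3)
Step 4: declare d=11 at depth 3
Visible at query point: d=11

Answer: 11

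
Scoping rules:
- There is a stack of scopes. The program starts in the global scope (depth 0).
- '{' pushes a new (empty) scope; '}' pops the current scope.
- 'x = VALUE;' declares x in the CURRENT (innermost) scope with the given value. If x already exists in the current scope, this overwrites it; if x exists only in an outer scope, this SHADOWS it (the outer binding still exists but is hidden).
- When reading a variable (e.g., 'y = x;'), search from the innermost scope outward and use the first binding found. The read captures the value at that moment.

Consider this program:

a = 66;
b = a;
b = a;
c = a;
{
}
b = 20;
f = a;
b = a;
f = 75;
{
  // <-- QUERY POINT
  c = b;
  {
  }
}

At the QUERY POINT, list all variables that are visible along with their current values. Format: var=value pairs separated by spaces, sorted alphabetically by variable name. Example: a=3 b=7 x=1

Answer: a=66 b=66 c=66 f=75

Derivation:
Step 1: declare a=66 at depth 0
Step 2: declare b=(read a)=66 at depth 0
Step 3: declare b=(read a)=66 at depth 0
Step 4: declare c=(read a)=66 at depth 0
Step 5: enter scope (depth=1)
Step 6: exit scope (depth=0)
Step 7: declare b=20 at depth 0
Step 8: declare f=(read a)=66 at depth 0
Step 9: declare b=(read a)=66 at depth 0
Step 10: declare f=75 at depth 0
Step 11: enter scope (depth=1)
Visible at query point: a=66 b=66 c=66 f=75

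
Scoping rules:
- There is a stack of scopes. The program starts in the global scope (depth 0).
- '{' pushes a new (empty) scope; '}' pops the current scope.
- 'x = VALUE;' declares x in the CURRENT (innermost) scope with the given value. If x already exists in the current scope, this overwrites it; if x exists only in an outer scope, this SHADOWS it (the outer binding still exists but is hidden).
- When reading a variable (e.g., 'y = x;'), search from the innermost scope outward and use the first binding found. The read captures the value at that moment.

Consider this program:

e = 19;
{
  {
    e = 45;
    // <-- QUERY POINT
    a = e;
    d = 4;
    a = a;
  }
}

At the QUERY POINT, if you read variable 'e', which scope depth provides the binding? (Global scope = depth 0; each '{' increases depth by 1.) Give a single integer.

Step 1: declare e=19 at depth 0
Step 2: enter scope (depth=1)
Step 3: enter scope (depth=2)
Step 4: declare e=45 at depth 2
Visible at query point: e=45

Answer: 2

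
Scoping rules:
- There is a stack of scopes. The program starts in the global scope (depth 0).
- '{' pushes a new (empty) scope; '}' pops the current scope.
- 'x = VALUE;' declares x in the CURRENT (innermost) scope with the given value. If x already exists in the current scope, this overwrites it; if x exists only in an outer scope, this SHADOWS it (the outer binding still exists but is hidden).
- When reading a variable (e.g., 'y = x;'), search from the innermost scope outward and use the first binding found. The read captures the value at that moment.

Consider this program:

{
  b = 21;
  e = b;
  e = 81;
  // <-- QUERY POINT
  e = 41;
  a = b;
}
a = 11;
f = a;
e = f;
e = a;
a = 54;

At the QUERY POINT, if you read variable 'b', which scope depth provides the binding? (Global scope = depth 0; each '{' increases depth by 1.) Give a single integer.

Step 1: enter scope (depth=1)
Step 2: declare b=21 at depth 1
Step 3: declare e=(read b)=21 at depth 1
Step 4: declare e=81 at depth 1
Visible at query point: b=21 e=81

Answer: 1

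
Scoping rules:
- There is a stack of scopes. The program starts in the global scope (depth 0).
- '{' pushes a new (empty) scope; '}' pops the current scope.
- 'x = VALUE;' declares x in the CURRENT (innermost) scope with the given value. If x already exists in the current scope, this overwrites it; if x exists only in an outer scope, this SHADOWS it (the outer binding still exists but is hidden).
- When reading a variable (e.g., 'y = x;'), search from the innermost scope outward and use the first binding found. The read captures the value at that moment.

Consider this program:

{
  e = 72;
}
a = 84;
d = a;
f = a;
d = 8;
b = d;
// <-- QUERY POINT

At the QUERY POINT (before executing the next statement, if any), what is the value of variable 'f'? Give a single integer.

Step 1: enter scope (depth=1)
Step 2: declare e=72 at depth 1
Step 3: exit scope (depth=0)
Step 4: declare a=84 at depth 0
Step 5: declare d=(read a)=84 at depth 0
Step 6: declare f=(read a)=84 at depth 0
Step 7: declare d=8 at depth 0
Step 8: declare b=(read d)=8 at depth 0
Visible at query point: a=84 b=8 d=8 f=84

Answer: 84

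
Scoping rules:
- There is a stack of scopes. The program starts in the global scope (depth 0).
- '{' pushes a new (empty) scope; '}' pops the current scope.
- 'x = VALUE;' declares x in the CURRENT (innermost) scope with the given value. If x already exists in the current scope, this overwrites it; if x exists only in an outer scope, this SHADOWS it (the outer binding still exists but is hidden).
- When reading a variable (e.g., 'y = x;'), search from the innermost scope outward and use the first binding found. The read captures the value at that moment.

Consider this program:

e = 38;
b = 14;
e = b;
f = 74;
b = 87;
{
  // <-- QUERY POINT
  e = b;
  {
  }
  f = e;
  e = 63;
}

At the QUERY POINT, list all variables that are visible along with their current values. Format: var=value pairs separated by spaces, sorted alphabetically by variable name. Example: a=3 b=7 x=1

Step 1: declare e=38 at depth 0
Step 2: declare b=14 at depth 0
Step 3: declare e=(read b)=14 at depth 0
Step 4: declare f=74 at depth 0
Step 5: declare b=87 at depth 0
Step 6: enter scope (depth=1)
Visible at query point: b=87 e=14 f=74

Answer: b=87 e=14 f=74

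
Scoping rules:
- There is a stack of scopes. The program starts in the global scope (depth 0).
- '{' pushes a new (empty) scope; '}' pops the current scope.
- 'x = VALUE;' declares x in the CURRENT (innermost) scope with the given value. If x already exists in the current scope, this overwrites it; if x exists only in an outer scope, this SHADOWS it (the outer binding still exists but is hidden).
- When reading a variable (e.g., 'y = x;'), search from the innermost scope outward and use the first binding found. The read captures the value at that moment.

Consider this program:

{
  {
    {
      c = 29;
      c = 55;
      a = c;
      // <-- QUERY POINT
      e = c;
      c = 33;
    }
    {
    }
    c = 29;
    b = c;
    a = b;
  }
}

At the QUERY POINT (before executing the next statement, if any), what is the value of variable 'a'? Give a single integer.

Step 1: enter scope (depth=1)
Step 2: enter scope (depth=2)
Step 3: enter scope (depth=3)
Step 4: declare c=29 at depth 3
Step 5: declare c=55 at depth 3
Step 6: declare a=(read c)=55 at depth 3
Visible at query point: a=55 c=55

Answer: 55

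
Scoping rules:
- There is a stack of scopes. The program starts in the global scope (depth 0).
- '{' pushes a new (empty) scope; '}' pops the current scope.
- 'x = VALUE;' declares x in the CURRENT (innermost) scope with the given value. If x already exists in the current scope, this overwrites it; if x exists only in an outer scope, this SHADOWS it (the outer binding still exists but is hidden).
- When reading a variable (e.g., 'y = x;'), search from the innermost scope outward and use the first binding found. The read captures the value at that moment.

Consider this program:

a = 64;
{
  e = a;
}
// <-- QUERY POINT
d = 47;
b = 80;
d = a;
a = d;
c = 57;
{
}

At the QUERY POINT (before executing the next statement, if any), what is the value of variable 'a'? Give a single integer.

Answer: 64

Derivation:
Step 1: declare a=64 at depth 0
Step 2: enter scope (depth=1)
Step 3: declare e=(read a)=64 at depth 1
Step 4: exit scope (depth=0)
Visible at query point: a=64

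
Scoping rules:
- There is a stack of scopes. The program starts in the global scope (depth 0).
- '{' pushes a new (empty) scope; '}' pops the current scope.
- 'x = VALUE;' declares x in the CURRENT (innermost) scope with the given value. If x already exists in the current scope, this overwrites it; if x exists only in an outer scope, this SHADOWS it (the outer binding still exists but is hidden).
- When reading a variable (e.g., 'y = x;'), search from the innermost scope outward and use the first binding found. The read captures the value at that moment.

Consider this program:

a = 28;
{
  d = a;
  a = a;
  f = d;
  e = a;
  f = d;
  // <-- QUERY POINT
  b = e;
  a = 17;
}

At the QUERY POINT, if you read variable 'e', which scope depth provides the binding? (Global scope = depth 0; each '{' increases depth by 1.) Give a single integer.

Answer: 1

Derivation:
Step 1: declare a=28 at depth 0
Step 2: enter scope (depth=1)
Step 3: declare d=(read a)=28 at depth 1
Step 4: declare a=(read a)=28 at depth 1
Step 5: declare f=(read d)=28 at depth 1
Step 6: declare e=(read a)=28 at depth 1
Step 7: declare f=(read d)=28 at depth 1
Visible at query point: a=28 d=28 e=28 f=28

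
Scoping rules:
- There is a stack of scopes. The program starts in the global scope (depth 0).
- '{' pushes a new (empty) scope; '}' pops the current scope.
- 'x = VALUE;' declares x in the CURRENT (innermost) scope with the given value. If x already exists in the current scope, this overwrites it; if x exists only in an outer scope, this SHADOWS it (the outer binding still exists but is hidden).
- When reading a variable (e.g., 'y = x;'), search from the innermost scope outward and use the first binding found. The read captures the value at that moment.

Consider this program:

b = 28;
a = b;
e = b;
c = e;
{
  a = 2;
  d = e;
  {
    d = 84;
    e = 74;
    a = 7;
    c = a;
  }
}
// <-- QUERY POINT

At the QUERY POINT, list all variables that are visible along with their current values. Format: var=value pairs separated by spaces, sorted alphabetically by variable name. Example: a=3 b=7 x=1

Step 1: declare b=28 at depth 0
Step 2: declare a=(read b)=28 at depth 0
Step 3: declare e=(read b)=28 at depth 0
Step 4: declare c=(read e)=28 at depth 0
Step 5: enter scope (depth=1)
Step 6: declare a=2 at depth 1
Step 7: declare d=(read e)=28 at depth 1
Step 8: enter scope (depth=2)
Step 9: declare d=84 at depth 2
Step 10: declare e=74 at depth 2
Step 11: declare a=7 at depth 2
Step 12: declare c=(read a)=7 at depth 2
Step 13: exit scope (depth=1)
Step 14: exit scope (depth=0)
Visible at query point: a=28 b=28 c=28 e=28

Answer: a=28 b=28 c=28 e=28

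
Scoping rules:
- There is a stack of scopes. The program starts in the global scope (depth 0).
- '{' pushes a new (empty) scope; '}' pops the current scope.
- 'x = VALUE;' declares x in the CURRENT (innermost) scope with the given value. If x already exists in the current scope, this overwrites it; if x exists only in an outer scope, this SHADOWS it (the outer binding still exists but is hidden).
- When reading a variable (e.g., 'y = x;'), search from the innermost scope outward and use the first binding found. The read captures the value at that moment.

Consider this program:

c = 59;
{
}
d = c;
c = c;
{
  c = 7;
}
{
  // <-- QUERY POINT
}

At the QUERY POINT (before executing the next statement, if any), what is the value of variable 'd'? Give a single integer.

Step 1: declare c=59 at depth 0
Step 2: enter scope (depth=1)
Step 3: exit scope (depth=0)
Step 4: declare d=(read c)=59 at depth 0
Step 5: declare c=(read c)=59 at depth 0
Step 6: enter scope (depth=1)
Step 7: declare c=7 at depth 1
Step 8: exit scope (depth=0)
Step 9: enter scope (depth=1)
Visible at query point: c=59 d=59

Answer: 59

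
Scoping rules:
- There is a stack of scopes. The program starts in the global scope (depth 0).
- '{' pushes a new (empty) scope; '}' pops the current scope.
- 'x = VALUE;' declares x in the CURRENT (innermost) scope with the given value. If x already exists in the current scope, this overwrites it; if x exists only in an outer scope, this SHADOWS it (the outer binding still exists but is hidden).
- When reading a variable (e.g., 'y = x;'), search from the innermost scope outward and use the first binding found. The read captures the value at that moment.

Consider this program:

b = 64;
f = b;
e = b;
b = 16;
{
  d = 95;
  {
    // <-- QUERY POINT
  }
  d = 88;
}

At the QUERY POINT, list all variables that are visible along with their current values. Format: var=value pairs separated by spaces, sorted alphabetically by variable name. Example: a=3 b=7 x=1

Answer: b=16 d=95 e=64 f=64

Derivation:
Step 1: declare b=64 at depth 0
Step 2: declare f=(read b)=64 at depth 0
Step 3: declare e=(read b)=64 at depth 0
Step 4: declare b=16 at depth 0
Step 5: enter scope (depth=1)
Step 6: declare d=95 at depth 1
Step 7: enter scope (depth=2)
Visible at query point: b=16 d=95 e=64 f=64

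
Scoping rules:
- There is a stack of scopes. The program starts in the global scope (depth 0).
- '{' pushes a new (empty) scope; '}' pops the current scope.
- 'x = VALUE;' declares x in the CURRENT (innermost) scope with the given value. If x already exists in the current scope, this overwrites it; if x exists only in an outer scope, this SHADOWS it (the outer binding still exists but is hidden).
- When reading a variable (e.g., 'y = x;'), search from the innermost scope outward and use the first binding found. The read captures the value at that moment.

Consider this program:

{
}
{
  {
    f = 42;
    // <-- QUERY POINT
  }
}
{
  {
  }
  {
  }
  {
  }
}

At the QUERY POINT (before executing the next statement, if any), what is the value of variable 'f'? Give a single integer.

Answer: 42

Derivation:
Step 1: enter scope (depth=1)
Step 2: exit scope (depth=0)
Step 3: enter scope (depth=1)
Step 4: enter scope (depth=2)
Step 5: declare f=42 at depth 2
Visible at query point: f=42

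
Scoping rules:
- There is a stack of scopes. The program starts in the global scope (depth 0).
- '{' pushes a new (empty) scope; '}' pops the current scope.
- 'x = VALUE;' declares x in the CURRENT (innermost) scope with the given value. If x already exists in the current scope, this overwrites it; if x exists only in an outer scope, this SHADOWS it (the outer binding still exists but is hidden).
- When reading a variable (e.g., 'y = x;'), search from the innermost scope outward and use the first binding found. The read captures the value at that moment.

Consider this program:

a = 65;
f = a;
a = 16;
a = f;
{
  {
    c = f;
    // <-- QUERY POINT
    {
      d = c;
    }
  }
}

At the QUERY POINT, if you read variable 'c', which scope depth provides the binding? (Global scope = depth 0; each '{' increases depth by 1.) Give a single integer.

Answer: 2

Derivation:
Step 1: declare a=65 at depth 0
Step 2: declare f=(read a)=65 at depth 0
Step 3: declare a=16 at depth 0
Step 4: declare a=(read f)=65 at depth 0
Step 5: enter scope (depth=1)
Step 6: enter scope (depth=2)
Step 7: declare c=(read f)=65 at depth 2
Visible at query point: a=65 c=65 f=65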